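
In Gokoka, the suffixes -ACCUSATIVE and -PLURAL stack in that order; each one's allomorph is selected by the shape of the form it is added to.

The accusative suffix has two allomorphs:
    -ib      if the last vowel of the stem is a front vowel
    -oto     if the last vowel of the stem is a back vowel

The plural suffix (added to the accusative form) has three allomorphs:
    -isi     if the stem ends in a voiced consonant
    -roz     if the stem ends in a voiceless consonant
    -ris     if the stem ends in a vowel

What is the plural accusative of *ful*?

fulotoris

*ful* — last vowel /u/ (a back vowel) → -oto → *fuloto*.
The accusative form *fuloto* — final sound /o/ (a vowel) → -ris → *fulotoris*.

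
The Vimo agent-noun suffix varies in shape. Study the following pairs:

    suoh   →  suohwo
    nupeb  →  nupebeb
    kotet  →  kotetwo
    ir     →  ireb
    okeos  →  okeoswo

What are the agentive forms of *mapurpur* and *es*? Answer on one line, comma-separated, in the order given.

mapurpureb, eswo

The alternation tracks the final consonant of the stem — -wo when the stem ends in a voiceless consonant (*suoh*, *kotet*, *okeos*); -eb when the stem ends in a voiced consonant (*nupeb*, *ir*).
The final consonant of *mapurpur* is /r/, which is voiced, so the suffix is -eb, giving *mapurpureb*.
*es* — final consonant /s/ (voiceless) → -wo → *eswo*.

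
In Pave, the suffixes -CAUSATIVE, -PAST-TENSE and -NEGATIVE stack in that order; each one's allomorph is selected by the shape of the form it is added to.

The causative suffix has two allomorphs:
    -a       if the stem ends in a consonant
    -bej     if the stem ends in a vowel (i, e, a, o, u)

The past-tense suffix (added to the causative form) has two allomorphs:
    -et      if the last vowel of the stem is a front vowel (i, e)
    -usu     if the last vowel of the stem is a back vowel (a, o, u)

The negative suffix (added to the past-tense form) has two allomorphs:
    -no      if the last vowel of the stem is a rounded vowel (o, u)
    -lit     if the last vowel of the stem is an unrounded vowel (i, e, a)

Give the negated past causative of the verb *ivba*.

*ivba* — final sound /a/ (a vowel) → -bej → *ivbabej*.
Since the last vowel of the causative form *ivbabej* is /e/ (a front vowel), it takes -et, giving *ivbabejet*.
The past-tense form *ivbabejet* — last vowel /e/ (an unrounded vowel) → -lit → *ivbabejetlit*.

ivbabejetlit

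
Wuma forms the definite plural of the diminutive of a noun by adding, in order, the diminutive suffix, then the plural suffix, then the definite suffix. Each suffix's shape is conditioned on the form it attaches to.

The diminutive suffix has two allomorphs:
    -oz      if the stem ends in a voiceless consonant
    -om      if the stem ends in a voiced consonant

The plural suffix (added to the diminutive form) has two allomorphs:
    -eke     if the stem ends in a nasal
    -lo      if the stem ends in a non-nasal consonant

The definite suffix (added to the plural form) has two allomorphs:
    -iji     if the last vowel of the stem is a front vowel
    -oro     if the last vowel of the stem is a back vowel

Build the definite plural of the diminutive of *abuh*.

abuhozlooro

*abuh*: final consonant = /h/, voiceless → -oz → *abuhoz*.
Since the final consonant of the diminutive form *abuhoz* is /z/ (non-nasal), it takes -lo, giving *abuhozlo*.
The plural form *abuhozlo* — last vowel /o/ (a back vowel) → -oro → *abuhozlooro*.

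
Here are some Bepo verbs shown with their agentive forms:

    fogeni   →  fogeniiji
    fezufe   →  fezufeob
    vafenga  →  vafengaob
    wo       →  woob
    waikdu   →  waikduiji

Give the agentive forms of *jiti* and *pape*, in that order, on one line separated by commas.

jitiiji, papeob

The pattern is height harmony: -iji when the last vowel of the stem is a high vowel (*fogeni*, *waikdu*); -ob when the last vowel of the stem is a non-high vowel (*fezufe*, *vafenga*, *wo*).
The last vowel of *jiti* is /i/, which is a high vowel, so the suffix is -iji, giving *jitiiji*.
The last vowel of *pape* is /e/, which is a non-high vowel, so the suffix is -ob, giving *papeob*.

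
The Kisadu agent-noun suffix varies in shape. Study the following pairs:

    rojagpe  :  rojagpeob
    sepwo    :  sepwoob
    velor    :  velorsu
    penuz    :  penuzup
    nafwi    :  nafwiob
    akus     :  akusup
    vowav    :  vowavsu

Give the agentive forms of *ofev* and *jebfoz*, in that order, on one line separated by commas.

ofevsu, jebfozup

Looking at the final sound of each stem: -up when the stem ends in a sibilant (*penuz*, *akus*); -su when the stem ends in a non-sibilant consonant (*velor*, *vowav*); -ob when the stem ends in a vowel (*rojagpe*, *sepwo*, *nafwi*).
*ofev* — final sound /v/ (a non-sibilant consonant) → -su → *ofevsu*.
Since the final sound of *jebfoz* is /z/ (a sibilant), it takes -up, giving *jebfozup*.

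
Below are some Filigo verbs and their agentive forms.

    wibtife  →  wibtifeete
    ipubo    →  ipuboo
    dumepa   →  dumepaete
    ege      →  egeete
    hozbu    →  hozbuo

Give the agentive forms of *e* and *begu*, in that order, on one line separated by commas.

eete, beguo

The pattern is rounding harmony: -o when the last vowel of the stem is a rounded vowel (*ipubo*, *hozbu*); -ete when the last vowel of the stem is an unrounded vowel (*wibtife*, *dumepa*, *ege*).
*e* — last vowel /e/ (an unrounded vowel) → -ete → *eete*.
Since the last vowel of *begu* is /u/ (a rounded vowel), it takes -o, giving *beguo*.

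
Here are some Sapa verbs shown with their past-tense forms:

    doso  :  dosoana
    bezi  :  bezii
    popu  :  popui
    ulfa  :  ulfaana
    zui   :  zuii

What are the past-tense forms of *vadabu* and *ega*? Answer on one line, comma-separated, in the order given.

The alternation tracks the last vowel of the stem — -i when the last vowel of the stem is a high vowel (*bezi*, *popu*, *zui*); -ana when the last vowel of the stem is a non-high vowel (*doso*, *ulfa*).
Since the last vowel of *vadabu* is /u/ (a high vowel), it takes -i, giving *vadabui*.
*ega* — last vowel /a/ (a non-high vowel) → -ana → *egaana*.

vadabui, egaana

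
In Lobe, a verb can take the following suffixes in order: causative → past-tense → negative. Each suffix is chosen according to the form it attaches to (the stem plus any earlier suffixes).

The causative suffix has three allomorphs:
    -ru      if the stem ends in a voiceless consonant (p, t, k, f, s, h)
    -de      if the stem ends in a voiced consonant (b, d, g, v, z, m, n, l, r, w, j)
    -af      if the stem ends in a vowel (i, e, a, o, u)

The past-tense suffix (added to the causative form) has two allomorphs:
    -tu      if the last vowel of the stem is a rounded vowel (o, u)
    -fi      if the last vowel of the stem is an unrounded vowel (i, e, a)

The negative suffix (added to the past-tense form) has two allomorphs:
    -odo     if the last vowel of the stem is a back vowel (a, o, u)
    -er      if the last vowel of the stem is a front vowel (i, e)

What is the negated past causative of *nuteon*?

nuteondefier

Since the final sound of *nuteon* is /n/ (a voiced consonant), it takes -de, giving *nuteonde*.
The last vowel of the causative form *nuteonde* is /e/, which is an unrounded vowel, so the past-tense suffix is -fi, giving *nuteondefi*.
The past-tense form *nuteondefi* — last vowel /i/ (a front vowel) → -er → *nuteondefier*.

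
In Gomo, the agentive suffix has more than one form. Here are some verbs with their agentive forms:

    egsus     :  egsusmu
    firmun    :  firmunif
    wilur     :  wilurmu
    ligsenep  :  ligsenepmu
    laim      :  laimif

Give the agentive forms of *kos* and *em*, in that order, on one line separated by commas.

kosmu, emif

The pattern is nasality of the final consonant: -if when the stem ends in a nasal (*firmun*, *laim*); -mu when the stem ends in a non-nasal consonant (*egsus*, *wilur*, *ligsenep*).
*kos* — final consonant /s/ (non-nasal) → -mu → *kosmu*.
Since the final consonant of *em* is /m/ (a nasal), it takes -if, giving *emif*.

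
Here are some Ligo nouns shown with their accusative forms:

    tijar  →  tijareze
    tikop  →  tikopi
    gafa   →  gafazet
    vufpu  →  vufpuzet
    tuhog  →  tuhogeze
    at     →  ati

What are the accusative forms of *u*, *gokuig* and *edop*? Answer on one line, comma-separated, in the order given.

The pattern is voicing of the final sound: -i when the stem ends in a voiceless consonant (*tikop*, *at*); -eze when the stem ends in a voiced consonant (*tijar*, *tuhog*); -zet when the stem ends in a vowel (*gafa*, *vufpu*).
Since the final sound of *u* is /u/ (a vowel), it takes -zet, giving *uzet*.
*gokuig* — final sound /g/ (a voiced consonant) → -eze → *gokuigeze*.
*edop*: final sound = /p/, a voiceless consonant → -i → *edopi*.

uzet, gokuigeze, edopi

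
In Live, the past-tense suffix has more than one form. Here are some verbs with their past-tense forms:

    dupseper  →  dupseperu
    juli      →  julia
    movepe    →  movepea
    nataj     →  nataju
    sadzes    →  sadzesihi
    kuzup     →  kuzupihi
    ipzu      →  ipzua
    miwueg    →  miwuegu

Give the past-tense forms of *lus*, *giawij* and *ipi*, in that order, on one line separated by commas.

Looking at the final sound of each stem: -ihi when the stem ends in a voiceless consonant (*sadzes*, *kuzup*); -u when the stem ends in a voiced consonant (*dupseper*, *nataj*, *miwueg*); -a when the stem ends in a vowel (*juli*, *movepe*, *ipzu*).
*lus*: final sound = /s/, a voiceless consonant → -ihi → *lusihi*.
Since the final sound of *giawij* is /j/ (a voiced consonant), it takes -u, giving *giawiju*.
Since the final sound of *ipi* is /i/ (a vowel), it takes -a, giving *ipia*.

lusihi, giawiju, ipia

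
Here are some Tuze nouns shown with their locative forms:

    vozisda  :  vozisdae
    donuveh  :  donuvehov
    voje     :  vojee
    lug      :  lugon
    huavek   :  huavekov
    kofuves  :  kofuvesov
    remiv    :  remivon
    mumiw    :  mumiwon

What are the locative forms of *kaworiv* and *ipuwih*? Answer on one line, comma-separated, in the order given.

Looking at the final sound of each stem: -ov when the stem ends in a voiceless consonant (*donuveh*, *huavek*, *kofuves*); -on when the stem ends in a voiced consonant (*lug*, *remiv*, *mumiw*); -e when the stem ends in a vowel (*vozisda*, *voje*).
The final sound of *kaworiv* is /v/, which is a voiced consonant, so the suffix is -on, giving *kaworivon*.
The final sound of *ipuwih* is /h/, which is a voiceless consonant, so the suffix is -ov, giving *ipuwihov*.

kaworivon, ipuwihov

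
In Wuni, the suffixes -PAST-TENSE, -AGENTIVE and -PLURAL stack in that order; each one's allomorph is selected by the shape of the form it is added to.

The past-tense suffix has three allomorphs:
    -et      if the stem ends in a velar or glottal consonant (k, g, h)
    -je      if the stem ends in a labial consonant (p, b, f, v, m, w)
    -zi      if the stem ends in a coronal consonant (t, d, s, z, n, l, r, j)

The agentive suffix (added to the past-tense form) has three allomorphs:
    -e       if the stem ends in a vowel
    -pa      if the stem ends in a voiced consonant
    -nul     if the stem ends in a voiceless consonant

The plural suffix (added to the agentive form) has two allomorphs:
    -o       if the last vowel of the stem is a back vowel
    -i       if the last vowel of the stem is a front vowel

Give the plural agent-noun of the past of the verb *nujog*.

nujogetnulo

The final consonant of *nujog* is /g/, which is velar/glottal, so the past-tense suffix is -et, giving *nujoget*.
The past-tense form *nujoget*: final sound = /t/, a voiceless consonant → -nul → *nujogetnul*.
The last vowel of the agentive form *nujogetnul* is /u/, which is a back vowel, so the plural suffix is -o, giving *nujogetnulo*.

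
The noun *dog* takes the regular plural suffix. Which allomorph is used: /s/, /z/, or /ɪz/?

The stem *dog* ends in a voiced non-sibilant sound.
The plural suffix surfaces as /ɪz/ after sibilants, /s/ after other voiceless consonants, and /z/ after other voiced sounds.
So the plural -s on *dog* is pronounced /z/.

/z/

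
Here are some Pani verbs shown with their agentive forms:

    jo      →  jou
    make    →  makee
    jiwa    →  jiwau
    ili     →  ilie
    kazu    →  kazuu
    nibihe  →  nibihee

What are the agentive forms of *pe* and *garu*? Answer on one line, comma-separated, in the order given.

The suffix is conditioned by the last vowel: -e when the last vowel of the stem is a front vowel (*make*, *ili*, *nibihe*); -u when the last vowel of the stem is a back vowel (*jo*, *jiwa*, *kazu*).
*pe* — last vowel /e/ (a front vowel) → -e → *pee*.
*garu*: last vowel = /u/, a back vowel → -u → *garuu*.

pee, garuu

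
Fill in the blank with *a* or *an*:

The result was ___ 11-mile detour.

an

The indefinite article is chosen by the initial *sound* of the following word, not its spelling.
The number *11* is spoken "eleven", beginning with /ɪˈlɛvən/ — a vowel sound.
So the article is *an*: The result was an 11-mile detour.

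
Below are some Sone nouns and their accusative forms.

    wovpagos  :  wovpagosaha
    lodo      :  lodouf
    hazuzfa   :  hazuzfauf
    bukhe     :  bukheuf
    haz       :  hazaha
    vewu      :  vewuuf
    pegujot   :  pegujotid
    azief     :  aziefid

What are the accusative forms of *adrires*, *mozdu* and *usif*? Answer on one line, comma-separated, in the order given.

Looking at the final sound of each stem: -aha when the stem ends in a sibilant (*wovpagos*, *haz*); -id when the stem ends in a non-sibilant consonant (*pegujot*, *azief*); -uf when the stem ends in a vowel (*lodo*, *hazuzfa*, *bukhe*, *vewu*).
*adrires*: final sound = /s/, a sibilant → -aha → *adriresaha*.
*mozdu* — final sound /u/ (a vowel) → -uf → *mozduuf*.
Since the final sound of *usif* is /f/ (a non-sibilant consonant), it takes -id, giving *usifid*.

adriresaha, mozduuf, usifid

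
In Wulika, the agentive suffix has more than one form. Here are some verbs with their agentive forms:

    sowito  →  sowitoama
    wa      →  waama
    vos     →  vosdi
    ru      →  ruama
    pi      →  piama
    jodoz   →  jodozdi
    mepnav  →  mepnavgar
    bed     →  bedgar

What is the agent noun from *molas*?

molasdi

The suffix is conditioned by the final sound: -di when the stem ends in a sibilant (*vos*, *jodoz*); -gar when the stem ends in a non-sibilant consonant (*mepnav*, *bed*); -ama when the stem ends in a vowel (*sowito*, *wa*, *ru*, *pi*).
Since the final sound of *molas* is /s/ (a sibilant), it takes -di, giving *molasdi*.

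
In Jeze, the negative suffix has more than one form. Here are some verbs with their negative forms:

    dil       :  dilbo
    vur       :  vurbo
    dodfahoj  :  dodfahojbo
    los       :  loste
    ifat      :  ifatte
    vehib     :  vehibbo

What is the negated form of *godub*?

godubbo

The pattern is voicing of the final consonant: -te when the stem ends in a voiceless consonant (*los*, *ifat*); -bo when the stem ends in a voiced consonant (*dil*, *vur*, *dodfahoj*, *vehib*).
*godub*: final consonant = /b/, voiced → -bo → *godubbo*.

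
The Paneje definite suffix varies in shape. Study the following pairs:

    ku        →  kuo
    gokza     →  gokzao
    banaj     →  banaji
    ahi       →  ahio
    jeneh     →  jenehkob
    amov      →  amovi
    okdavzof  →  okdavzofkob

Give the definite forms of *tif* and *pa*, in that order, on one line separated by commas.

tifkob, pao

The suffix is conditioned by the final sound: -kob when the stem ends in a voiceless consonant (*jeneh*, *okdavzof*); -i when the stem ends in a voiced consonant (*banaj*, *amov*); -o when the stem ends in a vowel (*ku*, *gokza*, *ahi*).
*tif*: final sound = /f/, a voiceless consonant → -kob → *tifkob*.
The final sound of *pa* is /a/, which is a vowel, so the suffix is -o, giving *pao*.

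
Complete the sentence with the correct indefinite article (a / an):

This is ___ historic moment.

a

The indefinite article is chosen by the initial *sound* of the following word, not its spelling.
*historic* begins with the sound /h/ (h is pronounced in standard usage) — a consonant sound.
So the article is *a*: This is a historic moment.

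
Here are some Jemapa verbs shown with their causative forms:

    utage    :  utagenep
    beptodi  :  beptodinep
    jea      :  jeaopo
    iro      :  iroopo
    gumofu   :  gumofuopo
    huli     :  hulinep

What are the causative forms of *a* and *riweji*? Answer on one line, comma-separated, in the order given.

The alternation tracks the last vowel of the stem — -nep when the last vowel of the stem is a front vowel (*utage*, *beptodi*, *huli*); -opo when the last vowel of the stem is a back vowel (*jea*, *iro*, *gumofu*).
The last vowel of *a* is /a/, which is a back vowel, so the suffix is -opo, giving *aopo*.
*riweji*: last vowel = /i/, a front vowel → -nep → *riwejinep*.

aopo, riwejinep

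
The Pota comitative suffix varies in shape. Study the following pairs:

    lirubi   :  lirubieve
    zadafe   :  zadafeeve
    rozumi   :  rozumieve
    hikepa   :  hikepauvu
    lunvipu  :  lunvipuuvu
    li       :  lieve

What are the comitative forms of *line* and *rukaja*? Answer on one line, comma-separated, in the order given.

The suffix is conditioned by the last vowel: -eve when the last vowel of the stem is a front vowel (*lirubi*, *zadafe*, *rozumi*, *li*); -uvu when the last vowel of the stem is a back vowel (*hikepa*, *lunvipu*).
*line* — last vowel /e/ (a front vowel) → -eve → *lineeve*.
*rukaja* — last vowel /a/ (a back vowel) → -uvu → *rukajauvu*.

lineeve, rukajauvu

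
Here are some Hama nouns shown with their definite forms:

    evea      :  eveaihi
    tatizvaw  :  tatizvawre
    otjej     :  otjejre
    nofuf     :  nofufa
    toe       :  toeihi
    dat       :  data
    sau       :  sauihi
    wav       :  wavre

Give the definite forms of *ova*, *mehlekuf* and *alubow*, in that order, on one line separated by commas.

ovaihi, mehlekufa, alubowre

The alternation tracks the final sound of the stem — -a when the stem ends in a voiceless consonant (*nofuf*, *dat*); -re when the stem ends in a voiced consonant (*tatizvaw*, *otjej*, *wav*); -ihi when the stem ends in a vowel (*evea*, *toe*, *sau*).
*ova*: final sound = /a/, a vowel → -ihi → *ovaihi*.
Since the final sound of *mehlekuf* is /f/ (a voiceless consonant), it takes -a, giving *mehlekufa*.
*alubow* — final sound /w/ (a voiced consonant) → -re → *alubowre*.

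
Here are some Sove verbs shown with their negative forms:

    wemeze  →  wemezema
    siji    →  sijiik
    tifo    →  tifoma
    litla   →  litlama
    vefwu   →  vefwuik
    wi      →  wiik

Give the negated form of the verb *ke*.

The suffix is conditioned by the last vowel: -ik when the last vowel of the stem is a high vowel (*siji*, *vefwu*, *wi*); -ma when the last vowel of the stem is a non-high vowel (*wemeze*, *tifo*, *litla*).
*ke* — last vowel /e/ (a non-high vowel) → -ma → *kema*.

kema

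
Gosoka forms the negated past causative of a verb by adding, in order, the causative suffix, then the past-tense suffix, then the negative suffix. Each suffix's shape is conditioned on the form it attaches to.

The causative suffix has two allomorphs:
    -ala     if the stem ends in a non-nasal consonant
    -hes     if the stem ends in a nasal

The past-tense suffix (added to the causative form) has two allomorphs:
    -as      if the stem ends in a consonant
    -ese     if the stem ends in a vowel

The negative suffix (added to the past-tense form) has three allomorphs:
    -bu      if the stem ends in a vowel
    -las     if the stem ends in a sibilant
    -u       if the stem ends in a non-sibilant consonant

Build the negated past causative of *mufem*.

mufemhesaslas

Since the final consonant of *mufem* is /m/ (a nasal), it takes -hes, giving *mufemhes*.
Since the final sound of the causative form *mufemhes* is /s/ (a consonant), it takes -as, giving *mufemhesas*.
Since the final sound of the past-tense form *mufemhesas* is /s/ (a sibilant), it takes -las, giving *mufemhesaslas*.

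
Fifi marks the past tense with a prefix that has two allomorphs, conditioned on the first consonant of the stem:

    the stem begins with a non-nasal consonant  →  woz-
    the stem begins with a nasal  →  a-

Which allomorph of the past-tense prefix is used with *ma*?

a-

The first consonant of *ma* is /m/, which is a nasal, so the prefix is a-.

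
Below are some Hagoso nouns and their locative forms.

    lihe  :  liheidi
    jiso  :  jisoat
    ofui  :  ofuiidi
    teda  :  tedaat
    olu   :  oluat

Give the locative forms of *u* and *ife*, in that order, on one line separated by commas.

uat, ifeidi

The suffix is conditioned by the last vowel: -idi when the last vowel of the stem is a front vowel (*lihe*, *ofui*); -at when the last vowel of the stem is a back vowel (*jiso*, *teda*, *olu*).
*u* — last vowel /u/ (a back vowel) → -at → *uat*.
Since the last vowel of *ife* is /e/ (a front vowel), it takes -idi, giving *ifeidi*.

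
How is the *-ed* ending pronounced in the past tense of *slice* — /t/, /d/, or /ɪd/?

/t/

The stem *slice* ends in a voiceless consonant other than /t/.
The -ed suffix is realized as /ɪd/ after /t, d/; as /t/ after other voiceless consonants; and as /d/ after other voiced sounds.
So -ed on *slice* is pronounced /t/.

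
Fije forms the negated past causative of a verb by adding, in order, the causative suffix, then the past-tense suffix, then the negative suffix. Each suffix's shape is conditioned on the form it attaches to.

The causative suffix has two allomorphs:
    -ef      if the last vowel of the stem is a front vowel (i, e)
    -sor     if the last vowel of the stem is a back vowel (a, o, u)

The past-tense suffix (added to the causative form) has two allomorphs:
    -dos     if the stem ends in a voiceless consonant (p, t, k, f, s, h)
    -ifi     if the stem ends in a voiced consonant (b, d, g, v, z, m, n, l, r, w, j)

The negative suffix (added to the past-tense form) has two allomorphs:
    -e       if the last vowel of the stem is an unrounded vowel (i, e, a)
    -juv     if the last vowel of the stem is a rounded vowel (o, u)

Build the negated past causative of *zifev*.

The last vowel of *zifev* is /e/, which is a front vowel, so the causative suffix is -ef, giving *zifevef*.
The causative form *zifevef*: final consonant = /f/, voiceless → -dos → *zifevefdos*.
The last vowel of the past-tense form *zifevefdos* is /o/, which is a rounded vowel, so the negative suffix is -juv, giving *zifevefdosjuv*.

zifevefdosjuv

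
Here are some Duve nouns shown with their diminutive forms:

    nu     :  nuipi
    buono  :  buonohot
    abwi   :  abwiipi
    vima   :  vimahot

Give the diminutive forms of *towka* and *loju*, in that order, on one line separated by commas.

The alternation tracks the last vowel of the stem — -ipi when the last vowel of the stem is a high vowel (*nu*, *abwi*); -hot when the last vowel of the stem is a non-high vowel (*buono*, *vima*).
The last vowel of *towka* is /a/, which is a non-high vowel, so the suffix is -hot, giving *towkahot*.
The last vowel of *loju* is /u/, which is a high vowel, so the suffix is -ipi, giving *lojuipi*.

towkahot, lojuipi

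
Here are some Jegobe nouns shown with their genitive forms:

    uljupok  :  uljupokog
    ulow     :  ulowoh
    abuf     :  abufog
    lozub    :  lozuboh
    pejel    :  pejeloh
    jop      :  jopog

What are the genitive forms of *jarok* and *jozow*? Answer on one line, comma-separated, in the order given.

jarokog, jozowoh

Looking at the final consonant of each stem: -og when the stem ends in a voiceless consonant (*uljupok*, *abuf*, *jop*); -oh when the stem ends in a voiced consonant (*ulow*, *lozub*, *pejel*).
*jarok*: final consonant = /k/, voiceless → -og → *jarokog*.
*jozow*: final consonant = /w/, voiced → -oh → *jozowoh*.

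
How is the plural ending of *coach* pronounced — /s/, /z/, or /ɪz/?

/ɪz/

The stem *coach* ends in a sibilant (/s, z, ʃ, ʒ, tʃ, dʒ/).
The plural suffix surfaces as /ɪz/ after sibilants, /s/ after other voiceless consonants, and /z/ after other voiced sounds.
So the plural -s on *coach* is pronounced /ɪz/.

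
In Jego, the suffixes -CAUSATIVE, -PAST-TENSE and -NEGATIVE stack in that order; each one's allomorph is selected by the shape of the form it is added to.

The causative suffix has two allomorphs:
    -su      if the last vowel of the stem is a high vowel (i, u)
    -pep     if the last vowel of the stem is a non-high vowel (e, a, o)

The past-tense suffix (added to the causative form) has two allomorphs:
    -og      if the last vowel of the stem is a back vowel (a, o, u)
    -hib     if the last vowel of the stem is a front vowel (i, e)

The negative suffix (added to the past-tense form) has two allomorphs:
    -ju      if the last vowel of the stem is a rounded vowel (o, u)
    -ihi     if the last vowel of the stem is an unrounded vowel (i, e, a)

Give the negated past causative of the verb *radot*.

*radot*: last vowel = /o/, a non-high vowel → -pep → *radotpep*.
The last vowel of the causative form *radotpep* is /e/, which is a front vowel, so the past-tense suffix is -hib, giving *radotpephib*.
The last vowel of the past-tense form *radotpephib* is /i/, which is an unrounded vowel, so the negative suffix is -ihi, giving *radotpephibihi*.

radotpephibihi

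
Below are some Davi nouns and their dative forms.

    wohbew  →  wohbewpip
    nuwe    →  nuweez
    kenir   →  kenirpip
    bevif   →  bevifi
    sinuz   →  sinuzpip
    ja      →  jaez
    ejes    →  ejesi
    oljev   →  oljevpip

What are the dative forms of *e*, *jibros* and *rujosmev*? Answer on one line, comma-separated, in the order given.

The pattern is voicing of the final sound: -i when the stem ends in a voiceless consonant (*bevif*, *ejes*); -pip when the stem ends in a voiced consonant (*wohbew*, *kenir*, *sinuz*, *oljev*); -ez when the stem ends in a vowel (*nuwe*, *ja*).
*e* — final sound /e/ (a vowel) → -ez → *eez*.
The final sound of *jibros* is /s/, which is a voiceless consonant, so the suffix is -i, giving *jibrosi*.
Since the final sound of *rujosmev* is /v/ (a voiced consonant), it takes -pip, giving *rujosmevpip*.

eez, jibrosi, rujosmevpip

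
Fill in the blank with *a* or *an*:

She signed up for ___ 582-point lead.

a

The indefinite article is chosen by the initial *sound* of the following word, not its spelling.
The number *582* is spoken "five hundred …", beginning with /faɪv/ — a consonant sound.
So the article is *a*: She signed up for a 582-point lead.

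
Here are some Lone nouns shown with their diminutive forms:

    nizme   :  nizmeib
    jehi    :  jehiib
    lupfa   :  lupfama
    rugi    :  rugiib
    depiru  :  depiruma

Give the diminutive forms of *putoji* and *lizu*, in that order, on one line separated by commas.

putojiib, lizuma

Looking at the last vowel of each stem: -ib when the last vowel of the stem is a front vowel (*nizme*, *jehi*, *rugi*); -ma when the last vowel of the stem is a back vowel (*lupfa*, *depiru*).
The last vowel of *putoji* is /i/, which is a front vowel, so the suffix is -ib, giving *putojiib*.
The last vowel of *lizu* is /u/, which is a back vowel, so the suffix is -ma, giving *lizuma*.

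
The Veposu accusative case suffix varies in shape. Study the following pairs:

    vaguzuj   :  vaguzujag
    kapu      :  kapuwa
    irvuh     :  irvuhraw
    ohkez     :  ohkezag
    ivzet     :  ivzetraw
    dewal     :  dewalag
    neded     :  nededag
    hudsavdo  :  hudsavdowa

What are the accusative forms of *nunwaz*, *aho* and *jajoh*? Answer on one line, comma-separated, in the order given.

The suffix is conditioned by the final sound: -raw when the stem ends in a voiceless consonant (*irvuh*, *ivzet*); -ag when the stem ends in a voiced consonant (*vaguzuj*, *ohkez*, *dewal*, *neded*); -wa when the stem ends in a vowel (*kapu*, *hudsavdo*).
The final sound of *nunwaz* is /z/, which is a voiced consonant, so the suffix is -ag, giving *nunwazag*.
Since the final sound of *aho* is /o/ (a vowel), it takes -wa, giving *ahowa*.
The final sound of *jajoh* is /h/, which is a voiceless consonant, so the suffix is -raw, giving *jajohraw*.

nunwazag, ahowa, jajohraw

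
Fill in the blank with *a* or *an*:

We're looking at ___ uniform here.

a

The indefinite article is chosen by the initial *sound* of the following word, not its spelling.
*uniform* begins with the sound /juː/ (u pronounced /juː/) — a consonant sound.
So the article is *a*: We're looking at a uniform here.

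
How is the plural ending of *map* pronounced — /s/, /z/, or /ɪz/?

The stem *map* ends in a voiceless non-sibilant consonant.
The plural suffix surfaces as /ɪz/ after sibilants, /s/ after other voiceless consonants, and /z/ after other voiced sounds.
So the plural -s on *map* is pronounced /s/.

/s/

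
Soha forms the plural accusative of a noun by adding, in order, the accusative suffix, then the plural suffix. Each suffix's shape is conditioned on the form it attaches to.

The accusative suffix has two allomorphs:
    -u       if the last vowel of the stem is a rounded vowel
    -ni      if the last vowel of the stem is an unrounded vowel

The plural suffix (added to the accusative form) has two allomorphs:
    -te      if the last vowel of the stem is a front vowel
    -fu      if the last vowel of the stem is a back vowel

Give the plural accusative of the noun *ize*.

izenite

The last vowel of *ize* is /e/, which is an unrounded vowel, so the accusative suffix is -ni, giving *izeni*.
The last vowel of the accusative form *izeni* is /i/, which is a front vowel, so the plural suffix is -te, giving *izenite*.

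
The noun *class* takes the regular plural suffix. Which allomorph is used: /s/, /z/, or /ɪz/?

The stem *class* ends in a sibilant (/s, z, ʃ, ʒ, tʃ, dʒ/).
The plural suffix surfaces as /ɪz/ after sibilants, /s/ after other voiceless consonants, and /z/ after other voiced sounds.
So the plural -s on *class* is pronounced /ɪz/.

/ɪz/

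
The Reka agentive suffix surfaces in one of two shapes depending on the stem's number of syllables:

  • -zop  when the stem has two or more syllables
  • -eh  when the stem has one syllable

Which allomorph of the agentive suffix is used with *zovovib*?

-zop

With 3 syllables, *zovovib* takes -zop.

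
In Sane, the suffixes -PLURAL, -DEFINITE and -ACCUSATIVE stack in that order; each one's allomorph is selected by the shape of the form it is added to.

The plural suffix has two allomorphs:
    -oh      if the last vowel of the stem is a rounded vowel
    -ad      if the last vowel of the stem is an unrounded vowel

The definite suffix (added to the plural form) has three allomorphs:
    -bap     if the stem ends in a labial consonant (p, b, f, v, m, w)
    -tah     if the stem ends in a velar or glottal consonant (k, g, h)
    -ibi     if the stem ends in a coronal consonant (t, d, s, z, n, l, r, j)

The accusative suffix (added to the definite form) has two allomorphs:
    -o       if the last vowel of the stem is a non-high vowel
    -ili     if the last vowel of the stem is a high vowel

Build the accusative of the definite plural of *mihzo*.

The last vowel of *mihzo* is /o/, which is a rounded vowel, so the plural suffix is -oh, giving *mihzooh*.
The plural form *mihzooh* — final consonant /h/ (velar/glottal) → -tah → *mihzoohtah*.
The definite form *mihzoohtah*: last vowel = /a/, a non-high vowel → -o → *mihzoohtaho*.

mihzoohtaho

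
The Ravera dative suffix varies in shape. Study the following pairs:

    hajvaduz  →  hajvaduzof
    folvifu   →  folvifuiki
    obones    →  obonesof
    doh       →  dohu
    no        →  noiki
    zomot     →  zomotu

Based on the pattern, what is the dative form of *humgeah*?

The pattern is sibilance of the final sound: -of when the stem ends in a sibilant (*hajvaduz*, *obones*); -u when the stem ends in a non-sibilant consonant (*doh*, *zomot*); -iki when the stem ends in a vowel (*folvifu*, *no*).
*humgeah*: final sound = /h/, a non-sibilant consonant → -u → *humgeahu*.

humgeahu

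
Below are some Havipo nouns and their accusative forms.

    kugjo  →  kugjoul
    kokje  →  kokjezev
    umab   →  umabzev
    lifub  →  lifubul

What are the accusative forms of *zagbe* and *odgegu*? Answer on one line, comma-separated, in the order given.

zagbezev, odgeguul

The alternation tracks the last vowel of the stem — -ul when the last vowel of the stem is a rounded vowel (*kugjo*, *lifub*); -zev when the last vowel of the stem is an unrounded vowel (*kokje*, *umab*).
Since the last vowel of *zagbe* is /e/ (an unrounded vowel), it takes -zev, giving *zagbezev*.
Since the last vowel of *odgegu* is /u/ (a rounded vowel), it takes -ul, giving *odgeguul*.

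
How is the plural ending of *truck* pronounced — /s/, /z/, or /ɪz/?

/s/

The stem *truck* ends in a voiceless non-sibilant consonant.
The plural suffix surfaces as /ɪz/ after sibilants, /s/ after other voiceless consonants, and /z/ after other voiced sounds.
So the plural -s on *truck* is pronounced /s/.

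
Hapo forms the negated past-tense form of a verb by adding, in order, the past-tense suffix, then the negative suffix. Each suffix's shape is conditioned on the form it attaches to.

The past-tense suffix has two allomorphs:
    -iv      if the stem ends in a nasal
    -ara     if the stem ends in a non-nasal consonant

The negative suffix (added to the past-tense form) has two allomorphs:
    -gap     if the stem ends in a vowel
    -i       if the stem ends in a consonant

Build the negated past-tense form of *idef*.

Since the final consonant of *idef* is /f/ (non-nasal), it takes -ara, giving *idefara*.
The past-tense form *idefara* — final sound /a/ (a vowel) → -gap → *idefaragap*.

idefaragap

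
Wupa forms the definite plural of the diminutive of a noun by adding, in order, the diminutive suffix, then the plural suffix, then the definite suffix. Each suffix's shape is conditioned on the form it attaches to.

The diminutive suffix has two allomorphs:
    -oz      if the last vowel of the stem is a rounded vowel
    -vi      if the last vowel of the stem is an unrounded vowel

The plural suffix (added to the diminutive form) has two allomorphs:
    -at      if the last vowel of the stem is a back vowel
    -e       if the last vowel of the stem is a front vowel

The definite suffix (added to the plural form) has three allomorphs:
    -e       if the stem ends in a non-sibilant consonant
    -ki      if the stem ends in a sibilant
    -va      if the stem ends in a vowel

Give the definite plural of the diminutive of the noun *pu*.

puozate

*pu*: last vowel = /u/, a rounded vowel → -oz → *puoz*.
The last vowel of the diminutive form *puoz* is /o/, which is a back vowel, so the plural suffix is -at, giving *puozat*.
The plural form *puozat*: final sound = /t/, a non-sibilant consonant → -e → *puozate*.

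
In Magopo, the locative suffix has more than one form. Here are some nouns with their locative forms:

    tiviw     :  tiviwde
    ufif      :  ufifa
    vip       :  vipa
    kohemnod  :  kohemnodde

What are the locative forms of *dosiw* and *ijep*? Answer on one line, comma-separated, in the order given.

dosiwde, ijepa

The suffix is conditioned by the final consonant: -a when the stem ends in a voiceless consonant (*ufif*, *vip*); -de when the stem ends in a voiced consonant (*tiviw*, *kohemnod*).
The final consonant of *dosiw* is /w/, which is voiced, so the suffix is -de, giving *dosiwde*.
Since the final consonant of *ijep* is /p/ (voiceless), it takes -a, giving *ijepa*.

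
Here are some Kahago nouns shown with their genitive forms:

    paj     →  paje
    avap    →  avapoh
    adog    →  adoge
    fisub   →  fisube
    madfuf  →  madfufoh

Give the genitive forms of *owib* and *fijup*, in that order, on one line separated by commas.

The suffix is conditioned by the final consonant: -oh when the stem ends in a voiceless consonant (*avap*, *madfuf*); -e when the stem ends in a voiced consonant (*paj*, *adog*, *fisub*).
Since the final consonant of *owib* is /b/ (voiced), it takes -e, giving *owibe*.
*fijup*: final consonant = /p/, voiceless → -oh → *fijupoh*.

owibe, fijupoh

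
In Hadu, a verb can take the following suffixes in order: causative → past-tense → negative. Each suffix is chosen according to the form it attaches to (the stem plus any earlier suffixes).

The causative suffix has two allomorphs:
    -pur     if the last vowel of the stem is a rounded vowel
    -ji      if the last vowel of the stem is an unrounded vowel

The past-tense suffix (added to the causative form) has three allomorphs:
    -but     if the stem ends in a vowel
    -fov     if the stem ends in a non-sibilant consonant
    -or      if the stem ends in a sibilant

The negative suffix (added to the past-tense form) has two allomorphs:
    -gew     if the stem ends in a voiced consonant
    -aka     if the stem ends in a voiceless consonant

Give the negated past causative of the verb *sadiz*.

sadizjibutaka

Since the last vowel of *sadiz* is /i/ (an unrounded vowel), it takes -ji, giving *sadizji*.
Since the final sound of the causative form *sadizji* is /i/ (a vowel), it takes -but, giving *sadizjibut*.
The past-tense form *sadizjibut* — final consonant /t/ (voiceless) → -aka → *sadizjibutaka*.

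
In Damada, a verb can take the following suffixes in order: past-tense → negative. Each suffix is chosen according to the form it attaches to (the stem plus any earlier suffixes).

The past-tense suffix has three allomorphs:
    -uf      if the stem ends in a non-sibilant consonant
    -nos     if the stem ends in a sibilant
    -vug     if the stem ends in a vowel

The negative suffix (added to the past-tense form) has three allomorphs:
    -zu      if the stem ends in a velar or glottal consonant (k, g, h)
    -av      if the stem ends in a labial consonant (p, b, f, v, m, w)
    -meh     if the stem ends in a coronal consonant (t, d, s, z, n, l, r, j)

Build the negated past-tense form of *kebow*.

Since the final sound of *kebow* is /w/ (a non-sibilant consonant), it takes -uf, giving *kebowuf*.
The final consonant of the past-tense form *kebowuf* is /f/, which is labial, so the negative suffix is -av, giving *kebowufav*.

kebowufav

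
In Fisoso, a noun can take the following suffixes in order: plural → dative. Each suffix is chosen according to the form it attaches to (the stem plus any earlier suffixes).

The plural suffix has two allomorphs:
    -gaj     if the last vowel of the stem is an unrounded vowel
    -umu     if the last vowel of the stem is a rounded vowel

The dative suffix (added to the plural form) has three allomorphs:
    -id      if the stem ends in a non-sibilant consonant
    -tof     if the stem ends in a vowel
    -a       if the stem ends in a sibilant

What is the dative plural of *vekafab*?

Since the last vowel of *vekafab* is /a/ (an unrounded vowel), it takes -gaj, giving *vekafabgaj*.
The plural form *vekafabgaj* — final sound /j/ (a non-sibilant consonant) → -id → *vekafabgajid*.

vekafabgajid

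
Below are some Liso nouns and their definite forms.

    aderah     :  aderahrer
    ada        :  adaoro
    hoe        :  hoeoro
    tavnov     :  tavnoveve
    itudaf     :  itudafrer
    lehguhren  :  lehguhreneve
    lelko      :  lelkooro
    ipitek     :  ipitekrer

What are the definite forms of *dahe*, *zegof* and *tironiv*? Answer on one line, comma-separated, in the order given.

daheoro, zegofrer, tironiveve

The suffix is conditioned by the final sound: -rer when the stem ends in a voiceless consonant (*aderah*, *itudaf*, *ipitek*); -eve when the stem ends in a voiced consonant (*tavnov*, *lehguhren*); -oro when the stem ends in a vowel (*ada*, *hoe*, *lelko*).
*dahe*: final sound = /e/, a vowel → -oro → *daheoro*.
Since the final sound of *zegof* is /f/ (a voiceless consonant), it takes -rer, giving *zegofrer*.
*tironiv* — final sound /v/ (a voiced consonant) → -eve → *tironiveve*.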